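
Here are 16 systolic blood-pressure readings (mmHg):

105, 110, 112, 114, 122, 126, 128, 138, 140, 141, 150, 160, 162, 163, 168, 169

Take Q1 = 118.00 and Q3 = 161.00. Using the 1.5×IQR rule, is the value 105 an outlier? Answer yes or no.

no

IQR = Q3 − Q1 = 161.00 − 118.00 = 43.00.
Lower fence = Q1 − 1.5·IQR = 118.00 − 64.50 = 53.50.
Upper fence = Q3 + 1.5·IQR = 161.00 + 64.50 = 225.50.
105 lies within [53.50, 225.50].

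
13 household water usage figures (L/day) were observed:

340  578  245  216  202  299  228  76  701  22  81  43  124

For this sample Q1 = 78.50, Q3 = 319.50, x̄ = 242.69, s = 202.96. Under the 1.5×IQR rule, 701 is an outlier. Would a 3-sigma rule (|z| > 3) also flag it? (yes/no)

no

z = (701 − 242.69) / 202.96 = 2.26.
|z| = 2.26 ≤ 3.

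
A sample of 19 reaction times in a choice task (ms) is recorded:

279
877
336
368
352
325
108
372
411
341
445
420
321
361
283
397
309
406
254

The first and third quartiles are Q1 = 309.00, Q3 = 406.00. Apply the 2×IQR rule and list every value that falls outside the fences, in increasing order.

IQR = Q3 − Q1 = 406.00 − 309.00 = 97.00.
Lower fence = Q1 − 2·IQR = 309.00 − 194.00 = 115.00.
Upper fence = Q3 + 2·IQR = 406.00 + 194.00 = 600.00.
108 < 115.00 → outlier.
877 > 600.00 → outlier.
All remaining values lie within [115.00, 600.00].

108, 877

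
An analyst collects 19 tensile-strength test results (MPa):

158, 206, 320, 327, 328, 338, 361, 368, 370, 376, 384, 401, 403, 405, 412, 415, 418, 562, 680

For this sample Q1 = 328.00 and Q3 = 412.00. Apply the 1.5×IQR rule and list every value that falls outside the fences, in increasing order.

IQR = Q3 − Q1 = 412.00 − 328.00 = 84.00.
Lower fence = Q1 − 1.5·IQR = 328.00 − 126.00 = 202.00.
Upper fence = Q3 + 1.5·IQR = 412.00 + 126.00 = 538.00.
158 < 202.00 → outlier.
562 > 538.00 → outlier.
680 > 538.00 → outlier.
All remaining values lie within [202.00, 538.00].

158, 562, 680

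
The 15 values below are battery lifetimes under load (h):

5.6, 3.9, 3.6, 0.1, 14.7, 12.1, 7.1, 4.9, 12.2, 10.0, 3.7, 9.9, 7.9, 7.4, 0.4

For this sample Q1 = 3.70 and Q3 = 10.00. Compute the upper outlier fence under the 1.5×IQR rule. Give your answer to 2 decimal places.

IQR = Q3 − Q1 = 10.00 − 3.70 = 6.30.
Lower fence = Q1 − 1.5·IQR = 3.70 − 9.45 = -5.75.
Upper fence = Q3 + 1.5·IQR = 10.00 + 9.45 = 19.45.

19.45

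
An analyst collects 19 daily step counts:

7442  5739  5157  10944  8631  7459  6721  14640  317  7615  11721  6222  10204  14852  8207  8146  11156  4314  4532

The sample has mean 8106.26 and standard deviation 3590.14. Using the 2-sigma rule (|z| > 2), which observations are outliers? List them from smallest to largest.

317

Cutoffs at x̄ ± 2s: 8106.26 ± 2·3590.14 = [925.98, 15286.54].
317: z = -2.17, |z| > 2 → outlier.
Every other value lies within [925.98, 15286.54].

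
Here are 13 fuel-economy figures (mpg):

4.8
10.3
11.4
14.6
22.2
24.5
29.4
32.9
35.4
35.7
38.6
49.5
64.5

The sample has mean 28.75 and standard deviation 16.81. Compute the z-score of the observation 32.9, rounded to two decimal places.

0.25

z = (32.9 − 28.75) / 16.81 = 0.25.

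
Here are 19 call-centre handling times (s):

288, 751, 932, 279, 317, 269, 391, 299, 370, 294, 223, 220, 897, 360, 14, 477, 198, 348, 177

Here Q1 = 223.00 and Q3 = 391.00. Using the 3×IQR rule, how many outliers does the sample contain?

2

IQR = 168.00; fences at 223.00 − 504.00 = -281.00 and 391.00 + 504.00 = 895.00.
Outside the cutoffs: 897, 932.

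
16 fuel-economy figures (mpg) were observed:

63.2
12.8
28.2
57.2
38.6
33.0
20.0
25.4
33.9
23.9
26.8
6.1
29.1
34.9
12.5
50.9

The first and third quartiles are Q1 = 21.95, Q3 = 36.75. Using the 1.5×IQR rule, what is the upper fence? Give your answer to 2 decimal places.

58.95

IQR = Q3 − Q1 = 36.75 − 21.95 = 14.80.
Lower fence = Q1 − 1.5·IQR = 21.95 − 22.20 = -0.25.
Upper fence = Q3 + 1.5·IQR = 36.75 + 22.20 = 58.95.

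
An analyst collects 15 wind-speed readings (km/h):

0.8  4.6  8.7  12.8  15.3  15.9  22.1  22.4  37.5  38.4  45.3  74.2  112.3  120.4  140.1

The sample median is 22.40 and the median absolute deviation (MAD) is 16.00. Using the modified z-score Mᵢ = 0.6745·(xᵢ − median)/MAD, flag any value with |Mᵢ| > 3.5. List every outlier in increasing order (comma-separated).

|Mᵢ| > 3.5 ⇔ |xᵢ − 22.40| > 3.5·16.00/0.6745 = 83.02.
So outliers lie outside [-60.62, 105.42].
112.3: M = 3.79 → outlier.
120.4: M = 4.13 → outlier.
140.1: M = 4.96 → outlier.

112.3, 120.4, 140.1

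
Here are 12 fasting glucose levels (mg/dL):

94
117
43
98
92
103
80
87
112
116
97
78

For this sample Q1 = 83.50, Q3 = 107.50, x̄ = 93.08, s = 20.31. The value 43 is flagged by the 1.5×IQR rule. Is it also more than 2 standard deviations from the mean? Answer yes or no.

z = (43 − 93.08) / 20.31 = -2.47.
|z| = 2.47 > 2.

yes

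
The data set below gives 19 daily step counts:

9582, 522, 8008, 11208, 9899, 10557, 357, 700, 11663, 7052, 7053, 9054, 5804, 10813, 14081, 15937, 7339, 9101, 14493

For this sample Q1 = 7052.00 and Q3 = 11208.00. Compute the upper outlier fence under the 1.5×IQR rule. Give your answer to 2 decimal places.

17442.00

IQR = Q3 − Q1 = 11208.00 − 7052.00 = 4156.00.
Lower fence = Q1 − 1.5·IQR = 7052.00 − 6234.00 = 818.00.
Upper fence = Q3 + 1.5·IQR = 11208.00 + 6234.00 = 17442.00.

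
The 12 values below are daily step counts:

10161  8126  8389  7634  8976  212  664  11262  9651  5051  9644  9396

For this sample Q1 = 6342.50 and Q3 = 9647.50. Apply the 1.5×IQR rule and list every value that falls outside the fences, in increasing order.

212, 664

IQR = Q3 − Q1 = 9647.50 − 6342.50 = 3305.00.
Lower fence = Q1 − 1.5·IQR = 6342.50 − 4957.50 = 1385.00.
Upper fence = Q3 + 1.5·IQR = 9647.50 + 4957.50 = 14605.00.
212 < 1385.00 → outlier.
664 < 1385.00 → outlier.
All remaining values lie within [1385.00, 14605.00].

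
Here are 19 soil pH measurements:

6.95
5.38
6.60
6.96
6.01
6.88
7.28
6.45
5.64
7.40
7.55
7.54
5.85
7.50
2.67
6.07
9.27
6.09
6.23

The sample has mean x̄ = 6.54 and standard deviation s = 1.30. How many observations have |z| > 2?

Cutoffs: x̄ ± 2s = [3.94, 9.14].
Outside the cutoffs: 2.67, 9.27.

2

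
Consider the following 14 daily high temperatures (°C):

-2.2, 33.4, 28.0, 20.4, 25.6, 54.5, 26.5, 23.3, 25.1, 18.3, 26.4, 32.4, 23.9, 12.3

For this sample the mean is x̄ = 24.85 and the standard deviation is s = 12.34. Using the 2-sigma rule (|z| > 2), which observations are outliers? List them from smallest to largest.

Cutoffs at x̄ ± 2s: 24.85 ± 2·12.34 = [0.17, 49.53].
-2.2: z = -2.19, |z| > 2 → outlier.
54.5: z = 2.40, |z| > 2 → outlier.
Every other value lies within [0.17, 49.53].

-2.2, 54.5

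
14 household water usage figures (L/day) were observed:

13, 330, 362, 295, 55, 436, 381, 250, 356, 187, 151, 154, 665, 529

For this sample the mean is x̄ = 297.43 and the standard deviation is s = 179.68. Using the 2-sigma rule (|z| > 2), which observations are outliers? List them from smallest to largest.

665

Cutoffs at x̄ ± 2s: 297.43 ± 2·179.68 = [-61.93, 656.79].
665: z = 2.05, |z| > 2 → outlier.
Every other value lies within [-61.93, 656.79].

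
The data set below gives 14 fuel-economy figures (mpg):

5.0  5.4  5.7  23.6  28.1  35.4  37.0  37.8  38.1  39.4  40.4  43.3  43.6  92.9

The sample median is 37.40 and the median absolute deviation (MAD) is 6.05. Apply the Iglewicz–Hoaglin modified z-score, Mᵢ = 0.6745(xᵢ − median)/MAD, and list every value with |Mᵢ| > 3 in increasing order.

|Mᵢ| > 3 ⇔ |xᵢ − 37.40| > 3·6.05/0.6745 = 26.91.
So outliers lie outside [10.49, 64.31].
5.0: M = -3.61 → outlier.
5.4: M = -3.57 → outlier.
5.7: M = -3.53 → outlier.
92.9: M = 6.19 → outlier.

5.0, 5.4, 5.7, 92.9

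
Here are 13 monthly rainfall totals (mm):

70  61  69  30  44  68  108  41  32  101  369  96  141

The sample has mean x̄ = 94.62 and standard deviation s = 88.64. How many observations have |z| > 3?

Cutoffs: x̄ ± 3s = [-171.30, 360.54].
Outside the cutoffs: 369.

1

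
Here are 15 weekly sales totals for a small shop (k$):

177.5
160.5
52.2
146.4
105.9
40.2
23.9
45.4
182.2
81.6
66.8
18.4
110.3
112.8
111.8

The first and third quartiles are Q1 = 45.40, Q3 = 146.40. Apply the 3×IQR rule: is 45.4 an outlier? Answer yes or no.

IQR = Q3 − Q1 = 146.40 − 45.40 = 101.00.
Lower fence = Q1 − 3·IQR = 45.40 − 303.00 = -257.60.
Upper fence = Q3 + 3·IQR = 146.40 + 303.00 = 449.40.
45.4 lies within [-257.60, 449.40].

no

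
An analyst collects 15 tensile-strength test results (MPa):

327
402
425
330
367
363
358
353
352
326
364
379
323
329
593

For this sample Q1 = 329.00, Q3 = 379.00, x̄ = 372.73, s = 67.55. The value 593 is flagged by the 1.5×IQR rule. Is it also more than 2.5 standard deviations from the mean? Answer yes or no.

yes

z = (593 − 372.73) / 67.55 = 3.26.
|z| = 3.26 > 2.5.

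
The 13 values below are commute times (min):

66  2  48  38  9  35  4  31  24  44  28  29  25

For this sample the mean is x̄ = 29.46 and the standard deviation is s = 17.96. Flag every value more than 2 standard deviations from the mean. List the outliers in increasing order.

Cutoffs at x̄ ± 2s: 29.46 ± 2·17.96 = [-6.46, 65.38].
66: z = 2.03, |z| > 2 → outlier.
Every other value lies within [-6.46, 65.38].

66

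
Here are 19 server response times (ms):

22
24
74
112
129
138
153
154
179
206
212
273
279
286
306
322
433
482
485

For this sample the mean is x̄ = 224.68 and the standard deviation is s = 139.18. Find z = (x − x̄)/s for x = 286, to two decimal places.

z = (286 − 224.68) / 139.18 = 0.44.

0.44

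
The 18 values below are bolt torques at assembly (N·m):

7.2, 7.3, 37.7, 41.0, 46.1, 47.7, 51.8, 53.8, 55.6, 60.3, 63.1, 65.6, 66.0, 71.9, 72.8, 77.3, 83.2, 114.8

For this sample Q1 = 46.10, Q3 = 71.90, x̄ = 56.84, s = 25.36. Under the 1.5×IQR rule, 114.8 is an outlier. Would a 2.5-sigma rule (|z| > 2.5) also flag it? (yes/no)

no

z = (114.8 − 56.84) / 25.36 = 2.29.
|z| = 2.29 ≤ 2.5.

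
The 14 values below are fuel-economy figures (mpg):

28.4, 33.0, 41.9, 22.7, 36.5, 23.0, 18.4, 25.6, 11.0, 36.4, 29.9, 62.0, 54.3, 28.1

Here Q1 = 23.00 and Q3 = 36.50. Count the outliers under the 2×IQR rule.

0

IQR = 13.50; fences at 23.00 − 27.00 = -4.00 and 36.50 + 27.00 = 63.50.
Every value lies within the cutoffs.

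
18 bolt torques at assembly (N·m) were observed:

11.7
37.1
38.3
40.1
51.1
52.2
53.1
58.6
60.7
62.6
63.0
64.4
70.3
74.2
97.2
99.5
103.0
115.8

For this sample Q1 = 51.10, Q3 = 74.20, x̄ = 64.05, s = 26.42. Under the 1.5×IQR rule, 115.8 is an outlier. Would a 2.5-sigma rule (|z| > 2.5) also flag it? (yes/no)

no

z = (115.8 − 64.05) / 26.42 = 1.96.
|z| = 1.96 ≤ 2.5.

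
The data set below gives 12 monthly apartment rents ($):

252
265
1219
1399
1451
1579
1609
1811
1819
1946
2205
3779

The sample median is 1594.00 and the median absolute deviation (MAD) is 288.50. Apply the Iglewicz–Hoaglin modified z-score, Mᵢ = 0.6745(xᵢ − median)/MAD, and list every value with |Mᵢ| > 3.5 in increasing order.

|Mᵢ| > 3.5 ⇔ |xᵢ − 1594.00| > 3.5·288.50/0.6745 = 1497.03.
So outliers lie outside [96.97, 3091.03].
3779: M = 5.11 → outlier.

3779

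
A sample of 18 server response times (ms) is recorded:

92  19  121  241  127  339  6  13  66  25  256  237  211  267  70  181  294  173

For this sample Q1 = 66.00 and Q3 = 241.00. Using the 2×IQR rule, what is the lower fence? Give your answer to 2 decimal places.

IQR = Q3 − Q1 = 241.00 − 66.00 = 175.00.
Lower fence = Q1 − 2·IQR = 66.00 − 350.00 = -284.00.
Upper fence = Q3 + 2·IQR = 241.00 + 350.00 = 591.00.

-284.00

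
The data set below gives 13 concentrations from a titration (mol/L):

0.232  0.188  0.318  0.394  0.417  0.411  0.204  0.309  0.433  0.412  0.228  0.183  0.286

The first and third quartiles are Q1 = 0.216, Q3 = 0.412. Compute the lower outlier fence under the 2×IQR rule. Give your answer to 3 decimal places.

IQR = Q3 − Q1 = 0.412 − 0.216 = 0.196.
Lower fence = Q1 − 2·IQR = 0.216 − 0.392 = -0.176.
Upper fence = Q3 + 2·IQR = 0.412 + 0.392 = 0.804.

-0.176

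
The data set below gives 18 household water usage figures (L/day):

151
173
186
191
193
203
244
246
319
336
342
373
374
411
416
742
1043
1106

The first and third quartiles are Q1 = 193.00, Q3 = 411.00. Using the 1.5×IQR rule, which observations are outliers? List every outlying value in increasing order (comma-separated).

IQR = Q3 − Q1 = 411.00 − 193.00 = 218.00.
Lower fence = Q1 − 1.5·IQR = 193.00 − 327.00 = -134.00.
Upper fence = Q3 + 1.5·IQR = 411.00 + 327.00 = 738.00.
742 > 738.00 → outlier.
1043 > 738.00 → outlier.
1106 > 738.00 → outlier.
All remaining values lie within [-134.00, 738.00].

742, 1043, 1106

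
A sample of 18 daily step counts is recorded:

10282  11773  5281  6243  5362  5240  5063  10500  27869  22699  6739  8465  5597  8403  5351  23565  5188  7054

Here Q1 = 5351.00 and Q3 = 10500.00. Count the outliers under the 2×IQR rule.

3

IQR = 5149.00; fences at 5351.00 − 10298.00 = -4947.00 and 10500.00 + 10298.00 = 20798.00.
Outside the cutoffs: 22699, 23565, 27869.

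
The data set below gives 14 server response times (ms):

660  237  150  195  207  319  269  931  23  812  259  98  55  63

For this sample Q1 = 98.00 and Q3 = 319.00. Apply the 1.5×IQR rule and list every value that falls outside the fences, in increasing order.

IQR = Q3 − Q1 = 319.00 − 98.00 = 221.00.
Lower fence = Q1 − 1.5·IQR = 98.00 − 331.50 = -233.50.
Upper fence = Q3 + 1.5·IQR = 319.00 + 331.50 = 650.50.
660 > 650.50 → outlier.
812 > 650.50 → outlier.
931 > 650.50 → outlier.
All remaining values lie within [-233.50, 650.50].

660, 812, 931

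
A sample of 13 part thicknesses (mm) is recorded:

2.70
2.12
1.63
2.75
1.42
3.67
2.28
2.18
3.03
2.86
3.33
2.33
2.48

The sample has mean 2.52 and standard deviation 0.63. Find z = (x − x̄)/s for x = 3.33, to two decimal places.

z = (3.33 − 2.52) / 0.63 = 1.29.

1.29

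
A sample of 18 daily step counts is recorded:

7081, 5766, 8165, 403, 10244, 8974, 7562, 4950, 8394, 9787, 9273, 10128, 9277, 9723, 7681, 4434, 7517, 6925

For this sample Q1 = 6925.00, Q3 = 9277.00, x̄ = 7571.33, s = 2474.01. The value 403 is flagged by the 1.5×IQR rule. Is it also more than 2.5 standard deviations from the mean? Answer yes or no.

yes

z = (403 − 7571.33) / 2474.01 = -2.90.
|z| = 2.90 > 2.5.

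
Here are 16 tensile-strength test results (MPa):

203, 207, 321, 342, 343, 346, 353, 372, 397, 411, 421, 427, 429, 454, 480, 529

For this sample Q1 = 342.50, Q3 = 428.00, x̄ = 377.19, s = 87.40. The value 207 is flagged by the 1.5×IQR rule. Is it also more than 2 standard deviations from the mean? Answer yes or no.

z = (207 − 377.19) / 87.40 = -1.95.
|z| = 1.95 ≤ 2.

no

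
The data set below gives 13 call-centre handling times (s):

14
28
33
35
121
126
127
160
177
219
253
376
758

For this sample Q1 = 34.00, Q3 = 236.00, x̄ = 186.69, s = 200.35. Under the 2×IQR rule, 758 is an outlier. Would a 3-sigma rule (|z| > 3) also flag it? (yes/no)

no

z = (758 − 186.69) / 200.35 = 2.85.
|z| = 2.85 ≤ 3.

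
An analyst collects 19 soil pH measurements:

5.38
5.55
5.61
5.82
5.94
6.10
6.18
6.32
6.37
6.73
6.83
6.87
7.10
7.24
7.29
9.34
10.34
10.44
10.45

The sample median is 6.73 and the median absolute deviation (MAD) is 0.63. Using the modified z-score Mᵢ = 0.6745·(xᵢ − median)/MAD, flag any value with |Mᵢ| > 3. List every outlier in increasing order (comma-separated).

|Mᵢ| > 3 ⇔ |xᵢ − 6.73| > 3·0.63/0.6745 = 2.80.
So outliers lie outside [3.93, 9.53].
10.34: M = 3.86 → outlier.
10.44: M = 3.97 → outlier.
10.45: M = 3.98 → outlier.

10.34, 10.44, 10.45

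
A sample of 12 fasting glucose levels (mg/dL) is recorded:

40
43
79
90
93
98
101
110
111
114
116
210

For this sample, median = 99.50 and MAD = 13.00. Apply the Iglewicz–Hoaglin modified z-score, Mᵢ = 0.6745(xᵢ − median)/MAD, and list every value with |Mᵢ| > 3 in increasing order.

|Mᵢ| > 3 ⇔ |xᵢ − 99.50| > 3·13.00/0.6745 = 57.82.
So outliers lie outside [41.68, 157.32].
40: M = -3.09 → outlier.
210: M = 5.73 → outlier.

40, 210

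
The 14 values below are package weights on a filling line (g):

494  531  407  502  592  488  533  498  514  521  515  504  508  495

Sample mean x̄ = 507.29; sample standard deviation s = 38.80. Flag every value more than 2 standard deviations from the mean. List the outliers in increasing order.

407, 592

Cutoffs at x̄ ± 2s: 507.29 ± 2·38.80 = [429.69, 584.89].
407: z = -2.58, |z| > 2 → outlier.
592: z = 2.18, |z| > 2 → outlier.
Every other value lies within [429.69, 584.89].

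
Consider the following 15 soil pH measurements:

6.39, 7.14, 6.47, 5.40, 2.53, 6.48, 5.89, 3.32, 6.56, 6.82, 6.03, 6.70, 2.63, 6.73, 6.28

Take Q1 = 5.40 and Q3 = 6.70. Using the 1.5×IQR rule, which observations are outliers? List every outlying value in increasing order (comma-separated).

IQR = Q3 − Q1 = 6.70 − 5.40 = 1.30.
Lower fence = Q1 − 1.5·IQR = 5.40 − 1.95 = 3.45.
Upper fence = Q3 + 1.5·IQR = 6.70 + 1.95 = 8.65.
2.53 < 3.45 → outlier.
2.63 < 3.45 → outlier.
3.32 < 3.45 → outlier.
All remaining values lie within [3.45, 8.65].

2.53, 2.63, 3.32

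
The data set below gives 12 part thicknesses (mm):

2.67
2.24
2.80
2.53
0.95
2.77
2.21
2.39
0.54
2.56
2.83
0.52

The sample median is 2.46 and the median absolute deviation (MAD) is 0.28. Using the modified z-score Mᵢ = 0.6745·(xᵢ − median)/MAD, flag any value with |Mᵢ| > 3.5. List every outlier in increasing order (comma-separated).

0.52, 0.54, 0.95

|Mᵢ| > 3.5 ⇔ |xᵢ − 2.46| > 3.5·0.28/0.6745 = 1.45.
So outliers lie outside [1.01, 3.91].
0.52: M = -4.67 → outlier.
0.54: M = -4.63 → outlier.
0.95: M = -3.64 → outlier.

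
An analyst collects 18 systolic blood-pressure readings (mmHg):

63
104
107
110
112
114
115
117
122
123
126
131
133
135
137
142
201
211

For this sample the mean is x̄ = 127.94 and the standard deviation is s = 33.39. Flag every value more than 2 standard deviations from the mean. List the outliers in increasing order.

Cutoffs at x̄ ± 2s: 127.94 ± 2·33.39 = [61.16, 194.72].
201: z = 2.19, |z| > 2 → outlier.
211: z = 2.49, |z| > 2 → outlier.
Every other value lies within [61.16, 194.72].

201, 211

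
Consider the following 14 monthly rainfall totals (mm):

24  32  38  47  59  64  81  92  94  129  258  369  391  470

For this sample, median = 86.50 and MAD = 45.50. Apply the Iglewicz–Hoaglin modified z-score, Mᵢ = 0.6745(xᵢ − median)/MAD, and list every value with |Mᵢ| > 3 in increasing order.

|Mᵢ| > 3 ⇔ |xᵢ − 86.50| > 3·45.50/0.6745 = 202.37.
So outliers lie outside [-115.87, 288.87].
369: M = 4.19 → outlier.
391: M = 4.51 → outlier.
470: M = 5.69 → outlier.

369, 391, 470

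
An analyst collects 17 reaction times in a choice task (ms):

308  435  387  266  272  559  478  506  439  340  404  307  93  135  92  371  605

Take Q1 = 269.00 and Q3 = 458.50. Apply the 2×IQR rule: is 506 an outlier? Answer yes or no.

no

IQR = Q3 − Q1 = 458.50 − 269.00 = 189.50.
Lower fence = Q1 − 2·IQR = 269.00 − 379.00 = -110.00.
Upper fence = Q3 + 2·IQR = 458.50 + 379.00 = 837.50.
506 lies within [-110.00, 837.50].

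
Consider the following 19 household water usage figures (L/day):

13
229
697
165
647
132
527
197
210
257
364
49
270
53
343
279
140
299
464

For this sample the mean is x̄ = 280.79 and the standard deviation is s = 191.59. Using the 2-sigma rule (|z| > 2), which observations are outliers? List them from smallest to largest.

697

Cutoffs at x̄ ± 2s: 280.79 ± 2·191.59 = [-102.39, 663.97].
697: z = 2.17, |z| > 2 → outlier.
Every other value lies within [-102.39, 663.97].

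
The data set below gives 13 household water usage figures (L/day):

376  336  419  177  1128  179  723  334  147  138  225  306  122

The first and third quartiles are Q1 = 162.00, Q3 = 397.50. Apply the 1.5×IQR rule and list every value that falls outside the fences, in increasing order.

1128

IQR = Q3 − Q1 = 397.50 − 162.00 = 235.50.
Lower fence = Q1 − 1.5·IQR = 162.00 − 353.25 = -191.25.
Upper fence = Q3 + 1.5·IQR = 397.50 + 353.25 = 750.75.
1128 > 750.75 → outlier.
All remaining values lie within [-191.25, 750.75].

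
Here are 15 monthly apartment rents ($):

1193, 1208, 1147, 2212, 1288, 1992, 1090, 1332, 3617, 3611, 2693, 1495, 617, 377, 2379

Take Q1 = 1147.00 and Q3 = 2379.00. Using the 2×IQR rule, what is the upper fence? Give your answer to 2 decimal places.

IQR = Q3 − Q1 = 2379.00 − 1147.00 = 1232.00.
Lower fence = Q1 − 2·IQR = 1147.00 − 2464.00 = -1317.00.
Upper fence = Q3 + 2·IQR = 2379.00 + 2464.00 = 4843.00.

4843.00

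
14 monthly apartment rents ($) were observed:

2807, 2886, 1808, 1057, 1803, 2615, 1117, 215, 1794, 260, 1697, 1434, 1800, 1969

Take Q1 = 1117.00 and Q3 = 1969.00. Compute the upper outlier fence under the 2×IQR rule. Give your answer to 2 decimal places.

IQR = Q3 − Q1 = 1969.00 − 1117.00 = 852.00.
Lower fence = Q1 − 2·IQR = 1117.00 − 1704.00 = -587.00.
Upper fence = Q3 + 2·IQR = 1969.00 + 1704.00 = 3673.00.

3673.00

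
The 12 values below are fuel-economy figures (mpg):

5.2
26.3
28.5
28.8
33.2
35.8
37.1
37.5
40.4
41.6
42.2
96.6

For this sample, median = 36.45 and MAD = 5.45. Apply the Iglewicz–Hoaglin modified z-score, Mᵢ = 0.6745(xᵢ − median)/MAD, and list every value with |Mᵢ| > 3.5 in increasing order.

|Mᵢ| > 3.5 ⇔ |xᵢ − 36.45| > 3.5·5.45/0.6745 = 28.28.
So outliers lie outside [8.17, 64.73].
5.2: M = -3.87 → outlier.
96.6: M = 7.44 → outlier.

5.2, 96.6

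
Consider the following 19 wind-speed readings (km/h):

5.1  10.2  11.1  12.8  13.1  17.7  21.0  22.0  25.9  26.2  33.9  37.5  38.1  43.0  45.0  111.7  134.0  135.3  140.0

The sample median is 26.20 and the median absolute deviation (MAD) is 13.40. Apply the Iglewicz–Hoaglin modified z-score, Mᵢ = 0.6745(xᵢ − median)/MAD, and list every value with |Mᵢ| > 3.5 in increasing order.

|Mᵢ| > 3.5 ⇔ |xᵢ − 26.20| > 3.5·13.40/0.6745 = 69.53.
So outliers lie outside [-43.33, 95.73].
111.7: M = 4.30 → outlier.
134.0: M = 5.43 → outlier.
135.3: M = 5.49 → outlier.
140.0: M = 5.73 → outlier.

111.7, 134.0, 135.3, 140.0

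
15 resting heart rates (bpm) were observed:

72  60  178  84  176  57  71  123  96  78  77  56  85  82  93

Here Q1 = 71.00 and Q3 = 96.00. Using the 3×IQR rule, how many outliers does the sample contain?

IQR = 25.00; fences at 71.00 − 75.00 = -4.00 and 96.00 + 75.00 = 171.00.
Outside the cutoffs: 176, 178.

2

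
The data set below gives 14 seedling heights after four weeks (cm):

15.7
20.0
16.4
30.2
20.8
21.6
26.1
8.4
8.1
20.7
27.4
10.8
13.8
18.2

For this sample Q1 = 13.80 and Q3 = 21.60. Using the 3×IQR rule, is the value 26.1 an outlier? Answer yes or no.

IQR = Q3 − Q1 = 21.60 − 13.80 = 7.80.
Lower fence = Q1 − 3·IQR = 13.80 − 23.40 = -9.60.
Upper fence = Q3 + 3·IQR = 21.60 + 23.40 = 45.00.
26.1 lies within [-9.60, 45.00].

no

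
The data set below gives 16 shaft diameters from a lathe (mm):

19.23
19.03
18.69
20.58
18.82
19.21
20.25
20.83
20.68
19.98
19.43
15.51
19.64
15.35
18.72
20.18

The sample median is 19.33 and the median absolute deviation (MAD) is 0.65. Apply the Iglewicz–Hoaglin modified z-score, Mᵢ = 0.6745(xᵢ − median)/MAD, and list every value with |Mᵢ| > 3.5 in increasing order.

15.35, 15.51

|Mᵢ| > 3.5 ⇔ |xᵢ − 19.33| > 3.5·0.65/0.6745 = 3.37.
So outliers lie outside [15.96, 22.70].
15.35: M = -4.13 → outlier.
15.51: M = -3.96 → outlier.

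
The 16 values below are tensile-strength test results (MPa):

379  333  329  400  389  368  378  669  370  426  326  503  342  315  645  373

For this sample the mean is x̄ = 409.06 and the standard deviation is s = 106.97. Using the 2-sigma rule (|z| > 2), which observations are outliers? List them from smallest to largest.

645, 669

Cutoffs at x̄ ± 2s: 409.06 ± 2·106.97 = [195.12, 623.00].
645: z = 2.21, |z| > 2 → outlier.
669: z = 2.43, |z| > 2 → outlier.
Every other value lies within [195.12, 623.00].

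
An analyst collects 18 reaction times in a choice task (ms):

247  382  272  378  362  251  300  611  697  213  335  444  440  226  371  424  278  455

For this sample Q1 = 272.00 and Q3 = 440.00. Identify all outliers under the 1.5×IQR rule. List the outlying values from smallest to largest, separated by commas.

IQR = Q3 − Q1 = 440.00 − 272.00 = 168.00.
Lower fence = Q1 − 1.5·IQR = 272.00 − 252.00 = 20.00.
Upper fence = Q3 + 1.5·IQR = 440.00 + 252.00 = 692.00.
697 > 692.00 → outlier.
All remaining values lie within [20.00, 692.00].

697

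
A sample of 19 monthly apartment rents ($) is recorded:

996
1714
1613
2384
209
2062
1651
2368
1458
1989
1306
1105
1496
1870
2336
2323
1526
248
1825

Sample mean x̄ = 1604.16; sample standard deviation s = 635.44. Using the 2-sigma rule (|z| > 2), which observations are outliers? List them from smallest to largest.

209, 248

Cutoffs at x̄ ± 2s: 1604.16 ± 2·635.44 = [333.28, 2875.04].
209: z = -2.20, |z| > 2 → outlier.
248: z = -2.13, |z| > 2 → outlier.
Every other value lies within [333.28, 2875.04].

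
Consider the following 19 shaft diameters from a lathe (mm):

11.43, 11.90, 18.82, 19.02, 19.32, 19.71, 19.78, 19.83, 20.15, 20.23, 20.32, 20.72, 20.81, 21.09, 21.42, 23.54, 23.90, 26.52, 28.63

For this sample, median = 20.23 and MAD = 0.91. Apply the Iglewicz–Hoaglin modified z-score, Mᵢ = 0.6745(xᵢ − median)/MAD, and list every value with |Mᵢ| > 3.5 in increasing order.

11.43, 11.90, 26.52, 28.63

|Mᵢ| > 3.5 ⇔ |xᵢ − 20.23| > 3.5·0.91/0.6745 = 4.72.
So outliers lie outside [15.51, 24.95].
11.43: M = -6.52 → outlier.
11.90: M = -6.17 → outlier.
26.52: M = 4.66 → outlier.
28.63: M = 6.23 → outlier.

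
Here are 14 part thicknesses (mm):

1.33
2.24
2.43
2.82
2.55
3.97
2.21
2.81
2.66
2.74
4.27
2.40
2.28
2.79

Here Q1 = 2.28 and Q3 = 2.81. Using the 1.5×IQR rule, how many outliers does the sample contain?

IQR = 0.53; fences at 2.28 − 0.795 = 1.485 and 2.81 + 0.795 = 3.605.
Outside the cutoffs: 1.33, 3.97, 4.27.

3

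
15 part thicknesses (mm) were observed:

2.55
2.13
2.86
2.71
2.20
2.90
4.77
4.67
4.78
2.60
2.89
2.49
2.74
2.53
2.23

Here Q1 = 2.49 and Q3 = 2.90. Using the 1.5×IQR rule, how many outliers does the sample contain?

IQR = 0.41; fences at 2.49 − 0.615 = 1.875 and 2.90 + 0.615 = 3.515.
Outside the cutoffs: 4.67, 4.77, 4.78.

3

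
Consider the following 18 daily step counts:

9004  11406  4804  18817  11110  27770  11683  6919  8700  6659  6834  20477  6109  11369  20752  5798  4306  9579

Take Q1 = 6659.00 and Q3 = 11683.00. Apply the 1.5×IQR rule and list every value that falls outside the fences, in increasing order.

20477, 20752, 27770

IQR = Q3 − Q1 = 11683.00 − 6659.00 = 5024.00.
Lower fence = Q1 − 1.5·IQR = 6659.00 − 7536.00 = -877.00.
Upper fence = Q3 + 1.5·IQR = 11683.00 + 7536.00 = 19219.00.
20477 > 19219.00 → outlier.
20752 > 19219.00 → outlier.
27770 > 19219.00 → outlier.
All remaining values lie within [-877.00, 19219.00].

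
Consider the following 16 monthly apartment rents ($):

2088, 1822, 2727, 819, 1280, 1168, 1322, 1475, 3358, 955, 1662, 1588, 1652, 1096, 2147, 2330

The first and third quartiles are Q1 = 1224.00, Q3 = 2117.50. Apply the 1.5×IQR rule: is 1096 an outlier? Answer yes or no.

no

IQR = Q3 − Q1 = 2117.50 − 1224.00 = 893.50.
Lower fence = Q1 − 1.5·IQR = 1224.00 − 1340.25 = -116.25.
Upper fence = Q3 + 1.5·IQR = 2117.50 + 1340.25 = 3457.75.
1096 lies within [-116.25, 3457.75].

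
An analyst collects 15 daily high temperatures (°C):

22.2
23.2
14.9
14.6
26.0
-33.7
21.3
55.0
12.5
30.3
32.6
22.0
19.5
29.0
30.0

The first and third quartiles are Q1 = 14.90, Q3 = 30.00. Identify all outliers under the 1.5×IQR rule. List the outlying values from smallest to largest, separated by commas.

-33.7, 55.0

IQR = Q3 − Q1 = 30.00 − 14.90 = 15.10.
Lower fence = Q1 − 1.5·IQR = 14.90 − 22.65 = -7.75.
Upper fence = Q3 + 1.5·IQR = 30.00 + 22.65 = 52.65.
-33.7 < -7.75 → outlier.
55.0 > 52.65 → outlier.
All remaining values lie within [-7.75, 52.65].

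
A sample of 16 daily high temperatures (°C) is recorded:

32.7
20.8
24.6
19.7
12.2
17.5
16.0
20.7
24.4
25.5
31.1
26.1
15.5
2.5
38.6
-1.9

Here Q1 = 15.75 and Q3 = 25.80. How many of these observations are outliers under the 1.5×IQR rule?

1

IQR = 10.05; fences at 15.75 − 15.075 = 0.675 and 25.80 + 15.075 = 40.875.
Outside the cutoffs: -1.9.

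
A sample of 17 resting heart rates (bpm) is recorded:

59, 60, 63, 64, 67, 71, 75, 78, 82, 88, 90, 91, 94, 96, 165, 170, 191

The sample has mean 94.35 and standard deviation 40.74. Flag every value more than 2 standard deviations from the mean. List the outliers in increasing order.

191

Cutoffs at x̄ ± 2s: 94.35 ± 2·40.74 = [12.87, 175.83].
191: z = 2.37, |z| > 2 → outlier.
Every other value lies within [12.87, 175.83].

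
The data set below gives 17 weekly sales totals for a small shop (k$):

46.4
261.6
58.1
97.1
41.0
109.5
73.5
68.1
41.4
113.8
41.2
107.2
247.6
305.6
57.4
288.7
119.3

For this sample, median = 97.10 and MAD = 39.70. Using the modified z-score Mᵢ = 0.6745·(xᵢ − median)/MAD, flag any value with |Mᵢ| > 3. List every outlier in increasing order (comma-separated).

288.7, 305.6

|Mᵢ| > 3 ⇔ |xᵢ − 97.10| > 3·39.70/0.6745 = 176.58.
So outliers lie outside [-79.48, 273.68].
288.7: M = 3.26 → outlier.
305.6: M = 3.54 → outlier.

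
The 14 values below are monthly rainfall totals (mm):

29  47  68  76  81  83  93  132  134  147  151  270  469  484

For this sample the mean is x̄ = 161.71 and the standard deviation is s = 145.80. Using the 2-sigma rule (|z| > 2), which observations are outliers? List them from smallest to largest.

Cutoffs at x̄ ± 2s: 161.71 ± 2·145.80 = [-129.89, 453.31].
469: z = 2.11, |z| > 2 → outlier.
484: z = 2.21, |z| > 2 → outlier.
Every other value lies within [-129.89, 453.31].

469, 484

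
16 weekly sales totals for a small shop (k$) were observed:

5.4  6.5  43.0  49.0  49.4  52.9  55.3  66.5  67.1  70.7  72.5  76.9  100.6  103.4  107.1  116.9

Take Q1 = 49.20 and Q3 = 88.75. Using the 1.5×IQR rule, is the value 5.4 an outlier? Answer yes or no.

IQR = Q3 − Q1 = 88.75 − 49.20 = 39.55.
Lower fence = Q1 − 1.5·IQR = 49.20 − 59.325 = -10.125.
Upper fence = Q3 + 1.5·IQR = 88.75 + 59.325 = 148.075.
5.4 lies within [-10.125, 148.075].

no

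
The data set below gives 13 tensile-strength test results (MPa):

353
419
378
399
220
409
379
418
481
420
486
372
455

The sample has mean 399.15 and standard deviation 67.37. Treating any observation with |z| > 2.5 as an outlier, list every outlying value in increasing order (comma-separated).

220

Cutoffs at x̄ ± 2.5s: 399.15 ± 2.5·67.37 = [230.725, 567.575].
220: z = -2.66, |z| > 2.5 → outlier.
Every other value lies within [230.725, 567.575].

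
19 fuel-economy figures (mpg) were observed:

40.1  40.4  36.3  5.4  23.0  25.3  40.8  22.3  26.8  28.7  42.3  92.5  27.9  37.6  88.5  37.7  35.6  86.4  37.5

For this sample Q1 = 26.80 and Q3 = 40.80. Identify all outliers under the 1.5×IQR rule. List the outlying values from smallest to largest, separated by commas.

IQR = Q3 − Q1 = 40.80 − 26.80 = 14.00.
Lower fence = Q1 − 1.5·IQR = 26.80 − 21.00 = 5.80.
Upper fence = Q3 + 1.5·IQR = 40.80 + 21.00 = 61.80.
5.4 < 5.80 → outlier.
86.4 > 61.80 → outlier.
88.5 > 61.80 → outlier.
92.5 > 61.80 → outlier.
All remaining values lie within [5.80, 61.80].

5.4, 86.4, 88.5, 92.5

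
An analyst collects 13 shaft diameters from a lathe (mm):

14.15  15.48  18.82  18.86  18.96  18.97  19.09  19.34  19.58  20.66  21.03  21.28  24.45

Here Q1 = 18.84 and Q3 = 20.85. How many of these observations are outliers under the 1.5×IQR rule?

3

IQR = 2.01; fences at 18.84 − 3.015 = 15.825 and 20.85 + 3.015 = 23.865.
Outside the cutoffs: 14.15, 15.48, 24.45.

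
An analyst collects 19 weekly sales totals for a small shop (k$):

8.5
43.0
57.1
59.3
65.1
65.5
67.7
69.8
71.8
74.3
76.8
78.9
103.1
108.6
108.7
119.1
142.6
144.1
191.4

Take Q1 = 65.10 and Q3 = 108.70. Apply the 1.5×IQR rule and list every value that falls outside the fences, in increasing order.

IQR = Q3 − Q1 = 108.70 − 65.10 = 43.60.
Lower fence = Q1 − 1.5·IQR = 65.10 − 65.40 = -0.30.
Upper fence = Q3 + 1.5·IQR = 108.70 + 65.40 = 174.10.
191.4 > 174.10 → outlier.
All remaining values lie within [-0.30, 174.10].

191.4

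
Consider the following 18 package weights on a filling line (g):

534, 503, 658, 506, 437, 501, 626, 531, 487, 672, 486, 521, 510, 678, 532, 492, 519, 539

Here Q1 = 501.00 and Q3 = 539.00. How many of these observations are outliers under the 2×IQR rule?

IQR = 38.00; fences at 501.00 − 76.00 = 425.00 and 539.00 + 76.00 = 615.00.
Outside the cutoffs: 626, 658, 672, 678.

4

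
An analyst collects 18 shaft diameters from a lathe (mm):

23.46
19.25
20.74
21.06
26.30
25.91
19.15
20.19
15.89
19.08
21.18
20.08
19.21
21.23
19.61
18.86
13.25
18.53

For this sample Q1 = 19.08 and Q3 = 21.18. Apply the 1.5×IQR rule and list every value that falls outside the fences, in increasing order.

13.25, 15.89, 25.91, 26.30

IQR = Q3 − Q1 = 21.18 − 19.08 = 2.10.
Lower fence = Q1 − 1.5·IQR = 19.08 − 3.15 = 15.93.
Upper fence = Q3 + 1.5·IQR = 21.18 + 3.15 = 24.33.
13.25 < 15.93 → outlier.
15.89 < 15.93 → outlier.
25.91 > 24.33 → outlier.
26.30 > 24.33 → outlier.
All remaining values lie within [15.93, 24.33].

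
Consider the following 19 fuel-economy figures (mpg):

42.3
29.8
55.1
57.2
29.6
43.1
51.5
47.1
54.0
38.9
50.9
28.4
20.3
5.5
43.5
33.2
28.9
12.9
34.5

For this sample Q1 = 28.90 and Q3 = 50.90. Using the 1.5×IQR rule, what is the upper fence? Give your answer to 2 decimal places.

IQR = Q3 − Q1 = 50.90 − 28.90 = 22.00.
Lower fence = Q1 − 1.5·IQR = 28.90 − 33.00 = -4.10.
Upper fence = Q3 + 1.5·IQR = 50.90 + 33.00 = 83.90.

83.90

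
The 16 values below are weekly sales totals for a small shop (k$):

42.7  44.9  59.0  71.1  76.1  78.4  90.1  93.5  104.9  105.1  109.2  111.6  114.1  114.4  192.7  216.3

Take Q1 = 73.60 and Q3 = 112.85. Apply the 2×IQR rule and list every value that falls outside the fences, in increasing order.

IQR = Q3 − Q1 = 112.85 − 73.60 = 39.25.
Lower fence = Q1 − 2·IQR = 73.60 − 78.50 = -4.90.
Upper fence = Q3 + 2·IQR = 112.85 + 78.50 = 191.35.
192.7 > 191.35 → outlier.
216.3 > 191.35 → outlier.
All remaining values lie within [-4.90, 191.35].

192.7, 216.3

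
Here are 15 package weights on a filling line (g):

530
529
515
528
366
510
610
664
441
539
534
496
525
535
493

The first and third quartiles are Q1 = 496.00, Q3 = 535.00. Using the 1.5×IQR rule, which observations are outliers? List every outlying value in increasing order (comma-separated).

IQR = Q3 − Q1 = 535.00 − 496.00 = 39.00.
Lower fence = Q1 − 1.5·IQR = 496.00 − 58.50 = 437.50.
Upper fence = Q3 + 1.5·IQR = 535.00 + 58.50 = 593.50.
366 < 437.50 → outlier.
610 > 593.50 → outlier.
664 > 593.50 → outlier.
All remaining values lie within [437.50, 593.50].

366, 610, 664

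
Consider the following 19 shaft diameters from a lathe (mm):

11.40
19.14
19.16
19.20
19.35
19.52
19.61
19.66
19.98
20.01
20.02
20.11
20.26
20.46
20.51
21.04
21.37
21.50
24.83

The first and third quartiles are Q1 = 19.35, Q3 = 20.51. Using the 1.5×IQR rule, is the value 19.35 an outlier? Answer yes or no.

IQR = Q3 − Q1 = 20.51 − 19.35 = 1.16.
Lower fence = Q1 − 1.5·IQR = 19.35 − 1.74 = 17.61.
Upper fence = Q3 + 1.5·IQR = 20.51 + 1.74 = 22.25.
19.35 lies within [17.61, 22.25].

no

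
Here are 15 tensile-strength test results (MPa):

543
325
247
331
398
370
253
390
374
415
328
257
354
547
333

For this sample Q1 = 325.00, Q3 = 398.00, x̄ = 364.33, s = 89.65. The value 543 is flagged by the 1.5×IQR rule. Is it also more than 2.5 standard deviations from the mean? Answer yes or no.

z = (543 − 364.33) / 89.65 = 1.99.
|z| = 1.99 ≤ 2.5.

no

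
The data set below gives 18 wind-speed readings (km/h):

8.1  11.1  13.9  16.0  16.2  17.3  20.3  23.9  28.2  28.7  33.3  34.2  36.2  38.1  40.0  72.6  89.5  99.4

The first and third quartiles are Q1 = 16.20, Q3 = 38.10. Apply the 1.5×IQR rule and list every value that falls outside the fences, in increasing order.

IQR = Q3 − Q1 = 38.10 − 16.20 = 21.90.
Lower fence = Q1 − 1.5·IQR = 16.20 − 32.85 = -16.65.
Upper fence = Q3 + 1.5·IQR = 38.10 + 32.85 = 70.95.
72.6 > 70.95 → outlier.
89.5 > 70.95 → outlier.
99.4 > 70.95 → outlier.
All remaining values lie within [-16.65, 70.95].

72.6, 89.5, 99.4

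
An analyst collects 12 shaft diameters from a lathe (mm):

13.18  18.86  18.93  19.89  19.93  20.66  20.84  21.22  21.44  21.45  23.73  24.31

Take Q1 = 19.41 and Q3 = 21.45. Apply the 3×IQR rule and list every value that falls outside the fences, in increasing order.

IQR = Q3 − Q1 = 21.45 − 19.41 = 2.04.
Lower fence = Q1 − 3·IQR = 19.41 − 6.12 = 13.29.
Upper fence = Q3 + 3·IQR = 21.45 + 6.12 = 27.57.
13.18 < 13.29 → outlier.
All remaining values lie within [13.29, 27.57].

13.18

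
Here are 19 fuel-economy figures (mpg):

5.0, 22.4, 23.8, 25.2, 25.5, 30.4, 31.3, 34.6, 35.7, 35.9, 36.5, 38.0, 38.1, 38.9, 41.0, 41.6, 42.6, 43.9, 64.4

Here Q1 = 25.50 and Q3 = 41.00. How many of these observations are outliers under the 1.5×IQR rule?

1

IQR = 15.50; fences at 25.50 − 23.25 = 2.25 and 41.00 + 23.25 = 64.25.
Outside the cutoffs: 64.4.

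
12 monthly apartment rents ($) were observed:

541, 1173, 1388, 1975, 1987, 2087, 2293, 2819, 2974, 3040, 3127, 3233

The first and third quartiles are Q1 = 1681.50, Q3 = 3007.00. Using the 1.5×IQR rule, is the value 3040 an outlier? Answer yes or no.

no

IQR = Q3 − Q1 = 3007.00 − 1681.50 = 1325.50.
Lower fence = Q1 − 1.5·IQR = 1681.50 − 1988.25 = -306.75.
Upper fence = Q3 + 1.5·IQR = 3007.00 + 1988.25 = 4995.25.
3040 lies within [-306.75, 4995.25].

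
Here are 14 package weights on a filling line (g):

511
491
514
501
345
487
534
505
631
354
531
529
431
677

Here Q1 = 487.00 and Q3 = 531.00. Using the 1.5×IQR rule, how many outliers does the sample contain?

IQR = 44.00; fences at 487.00 − 66.00 = 421.00 and 531.00 + 66.00 = 597.00.
Outside the cutoffs: 345, 354, 631, 677.

4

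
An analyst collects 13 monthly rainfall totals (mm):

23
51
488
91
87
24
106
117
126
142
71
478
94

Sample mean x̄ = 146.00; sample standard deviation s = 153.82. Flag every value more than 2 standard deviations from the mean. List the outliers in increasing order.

478, 488

Cutoffs at x̄ ± 2s: 146.00 ± 2·153.82 = [-161.64, 453.64].
478: z = 2.16, |z| > 2 → outlier.
488: z = 2.22, |z| > 2 → outlier.
Every other value lies within [-161.64, 453.64].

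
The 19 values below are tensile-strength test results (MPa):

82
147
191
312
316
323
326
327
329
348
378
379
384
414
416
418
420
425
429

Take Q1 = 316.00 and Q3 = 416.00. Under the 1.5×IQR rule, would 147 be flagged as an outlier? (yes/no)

yes

IQR = Q3 − Q1 = 416.00 − 316.00 = 100.00.
Lower fence = Q1 − 1.5·IQR = 316.00 − 150.00 = 166.00.
Upper fence = Q3 + 1.5·IQR = 416.00 + 150.00 = 566.00.
147 lies below the lower fence.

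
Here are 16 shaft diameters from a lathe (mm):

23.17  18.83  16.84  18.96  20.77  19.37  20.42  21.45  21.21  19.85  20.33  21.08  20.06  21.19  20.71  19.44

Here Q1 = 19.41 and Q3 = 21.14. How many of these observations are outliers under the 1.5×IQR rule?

IQR = 1.73; fences at 19.41 − 2.595 = 16.815 and 21.14 + 2.595 = 23.735.
Every value lies within the cutoffs.

0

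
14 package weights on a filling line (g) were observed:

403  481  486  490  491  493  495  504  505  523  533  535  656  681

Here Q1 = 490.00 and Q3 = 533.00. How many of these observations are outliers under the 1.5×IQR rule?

3

IQR = 43.00; fences at 490.00 − 64.50 = 425.50 and 533.00 + 64.50 = 597.50.
Outside the cutoffs: 403, 656, 681.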